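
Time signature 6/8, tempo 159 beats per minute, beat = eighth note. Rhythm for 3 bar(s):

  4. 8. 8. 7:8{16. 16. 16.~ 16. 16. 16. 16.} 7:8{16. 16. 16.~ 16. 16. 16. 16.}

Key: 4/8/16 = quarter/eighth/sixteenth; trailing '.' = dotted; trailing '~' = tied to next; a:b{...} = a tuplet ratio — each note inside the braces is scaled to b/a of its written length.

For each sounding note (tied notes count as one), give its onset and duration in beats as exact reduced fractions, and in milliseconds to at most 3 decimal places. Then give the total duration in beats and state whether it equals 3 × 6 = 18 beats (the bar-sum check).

1) 0.0ms=0b +1132.075ms=3b
2) 1132.075ms=3b +566.038ms=3/2b
3) 1698.113ms=9/2b +566.038ms=3/2b
4) 2264.151ms=6b +323.45ms=6/7b
5) 2587.601ms=48/7b +323.45ms=6/7b
6) 2911.051ms=54/7b +646.9ms=12/7b
7) 3557.951ms=66/7b +323.45ms=6/7b
8) 3881.402ms=72/7b +323.45ms=6/7b
9) 4204.852ms=78/7b +323.45ms=6/7b
10) 4528.302ms=12b +323.45ms=6/7b
11) 4851.752ms=90/7b +323.45ms=6/7b
12) 5175.202ms=96/7b +646.9ms=12/7b
13) 5822.102ms=108/7b +323.45ms=6/7b
14) 6145.553ms=114/7b +323.45ms=6/7b
15) 6469.003ms=120/7b +323.45ms=6/7b
Σ=18b of 18 (159bpm 6/8) — PASS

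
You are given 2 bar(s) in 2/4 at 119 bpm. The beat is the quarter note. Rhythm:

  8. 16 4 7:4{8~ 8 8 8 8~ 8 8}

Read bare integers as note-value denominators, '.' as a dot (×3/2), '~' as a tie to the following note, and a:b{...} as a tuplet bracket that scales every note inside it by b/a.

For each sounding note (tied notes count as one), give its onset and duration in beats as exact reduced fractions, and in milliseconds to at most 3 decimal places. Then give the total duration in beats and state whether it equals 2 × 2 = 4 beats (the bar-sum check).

1) 0.0ms=0b +378.151ms=3/4b
2) 378.151ms=3/4b +126.05ms=1/4b
3) 504.202ms=1b +504.202ms=1b
4) 1008.403ms=2b +288.115ms=4/7b
5) 1296.519ms=18/7b +144.058ms=2/7b
6) 1440.576ms=20/7b +144.058ms=2/7b
7) 1584.634ms=22/7b +288.115ms=4/7b
8) 1872.749ms=26/7b +144.058ms=2/7b
Σ=4b of 4 (119bpm 2/4) — PASS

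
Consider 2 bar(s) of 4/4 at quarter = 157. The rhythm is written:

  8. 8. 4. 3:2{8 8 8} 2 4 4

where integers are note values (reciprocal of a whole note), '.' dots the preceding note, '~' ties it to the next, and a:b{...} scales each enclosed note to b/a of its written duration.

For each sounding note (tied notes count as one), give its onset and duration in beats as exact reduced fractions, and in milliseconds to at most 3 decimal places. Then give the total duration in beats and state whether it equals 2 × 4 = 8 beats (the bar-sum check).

1) 0.0ms=0b +286.624ms=3/4b
2) 286.624ms=3/4b +286.624ms=3/4b
3) 573.248ms=3/2b +573.248ms=3/2b
4) 1146.497ms=3b +127.389ms=1/3b
5) 1273.885ms=10/3b +127.389ms=1/3b
6) 1401.274ms=11/3b +127.389ms=1/3b
7) 1528.662ms=4b +764.331ms=2b
8) 2292.994ms=6b +382.166ms=1b
9) 2675.159ms=7b +382.166ms=1b
Σ=8b of 8 (157bpm 4/4) — PASS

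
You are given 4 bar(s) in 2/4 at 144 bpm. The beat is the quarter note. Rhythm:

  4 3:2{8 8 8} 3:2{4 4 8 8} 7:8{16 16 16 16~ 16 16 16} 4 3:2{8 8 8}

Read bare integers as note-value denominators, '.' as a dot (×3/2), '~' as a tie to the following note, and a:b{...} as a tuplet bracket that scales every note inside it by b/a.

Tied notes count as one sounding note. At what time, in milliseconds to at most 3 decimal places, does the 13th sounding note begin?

note 13 onset = 38/7b = 2261.905ms

1. 0.0ms @ 0 + 416.667ms (1)
2. 416.667ms @ 1 + 138.889ms (1/3)
3. 555.556ms @ 4/3 + 138.889ms (1/3)
4. 694.444ms @ 5/3 + 138.889ms (1/3)
5. 833.333ms @ 2 + 277.778ms (2/3)
6. 1111.111ms @ 8/3 + 277.778ms (2/3)
7. 1388.889ms @ 10/3 + 138.889ms (1/3)
8. 1527.778ms @ 11/3 + 138.889ms (1/3)
9. 1666.667ms @ 4 + 119.048ms (2/7)
10. 1785.714ms @ 30/7 + 119.048ms (2/7)
11. 1904.762ms @ 32/7 + 119.048ms (2/7)
12. 2023.81ms @ 34/7 + 238.095ms (4/7)
13. 2261.905ms @ 38/7 + 119.048ms (2/7)
14. 2380.952ms @ 40/7 + 119.048ms (2/7)
15. 2500.0ms @ 6 + 416.667ms (1)
16. 2916.667ms @ 7 + 138.889ms (1/3)
17. 3055.556ms @ 22/3 + 138.889ms (1/3)
18. 3194.444ms @ 23/3 + 138.889ms (1/3)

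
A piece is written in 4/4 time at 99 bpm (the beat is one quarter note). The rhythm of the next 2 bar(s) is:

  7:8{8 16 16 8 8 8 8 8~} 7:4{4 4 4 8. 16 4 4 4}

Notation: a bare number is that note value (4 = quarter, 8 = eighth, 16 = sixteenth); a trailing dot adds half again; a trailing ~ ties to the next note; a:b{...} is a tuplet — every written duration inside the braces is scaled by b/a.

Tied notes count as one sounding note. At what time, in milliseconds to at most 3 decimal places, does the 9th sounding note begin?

note 9 onset = 32/7b = 2770.563ms

1. 0.0ms @ 0 + 346.32ms (4/7)
2. 346.32ms @ 4/7 + 173.16ms (2/7)
3. 519.481ms @ 6/7 + 173.16ms (2/7)
4. 692.641ms @ 8/7 + 346.32ms (4/7)
5. 1038.961ms @ 12/7 + 346.32ms (4/7)
6. 1385.281ms @ 16/7 + 346.32ms (4/7)
7. 1731.602ms @ 20/7 + 346.32ms (4/7)
8. 2077.922ms @ 24/7 + 692.641ms (8/7)
9. 2770.563ms @ 32/7 + 346.32ms (4/7)
10. 3116.883ms @ 36/7 + 346.32ms (4/7)
11. 3463.203ms @ 40/7 + 259.74ms (3/7)
12. 3722.944ms @ 43/7 + 86.58ms (1/7)
13. 3809.524ms @ 44/7 + 346.32ms (4/7)
14. 4155.844ms @ 48/7 + 346.32ms (4/7)
15. 4502.165ms @ 52/7 + 346.32ms (4/7)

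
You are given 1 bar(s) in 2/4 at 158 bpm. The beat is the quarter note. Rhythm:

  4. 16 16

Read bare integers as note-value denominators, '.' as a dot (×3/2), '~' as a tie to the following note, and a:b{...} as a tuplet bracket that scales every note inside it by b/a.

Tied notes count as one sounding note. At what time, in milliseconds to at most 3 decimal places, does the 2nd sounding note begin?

note 2 onset = 3/2b = 569.62ms

1. 0.0ms @ 0 + 569.62ms (3/2)
2. 569.62ms @ 3/2 + 94.937ms (1/4)
3. 664.557ms @ 7/4 + 94.937ms (1/4)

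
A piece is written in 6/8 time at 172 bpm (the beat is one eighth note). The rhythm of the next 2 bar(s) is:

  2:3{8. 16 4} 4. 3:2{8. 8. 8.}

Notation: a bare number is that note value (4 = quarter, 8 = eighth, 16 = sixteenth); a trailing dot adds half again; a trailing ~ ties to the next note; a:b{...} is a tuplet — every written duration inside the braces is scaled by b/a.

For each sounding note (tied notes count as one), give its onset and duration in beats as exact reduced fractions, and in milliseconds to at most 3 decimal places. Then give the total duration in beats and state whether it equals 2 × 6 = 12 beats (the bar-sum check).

1) 0.0ms=0b +784.884ms=9/4b
2) 784.884ms=9/4b +261.628ms=3/4b
3) 1046.512ms=3b +1046.512ms=3b
4) 2093.023ms=6b +1046.512ms=3b
5) 3139.535ms=9b +348.837ms=1b
6) 3488.372ms=10b +348.837ms=1b
7) 3837.209ms=11b +348.837ms=1b
Σ=12b of 12 (172bpm 6/8) — PASS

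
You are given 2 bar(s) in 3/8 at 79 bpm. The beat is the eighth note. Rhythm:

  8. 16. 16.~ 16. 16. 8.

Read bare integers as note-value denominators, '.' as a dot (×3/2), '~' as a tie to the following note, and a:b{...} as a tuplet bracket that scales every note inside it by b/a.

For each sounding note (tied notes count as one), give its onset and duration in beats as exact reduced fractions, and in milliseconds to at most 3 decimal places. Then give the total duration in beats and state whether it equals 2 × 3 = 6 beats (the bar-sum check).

1) 0.0ms=0b +1139.241ms=3/2b
2) 1139.241ms=3/2b +569.62ms=3/4b
3) 1708.861ms=9/4b +1139.241ms=3/2b
4) 2848.101ms=15/4b +569.62ms=3/4b
5) 3417.722ms=9/2b +1139.241ms=3/2b
Σ=6b of 6 (79bpm 3/8) — PASS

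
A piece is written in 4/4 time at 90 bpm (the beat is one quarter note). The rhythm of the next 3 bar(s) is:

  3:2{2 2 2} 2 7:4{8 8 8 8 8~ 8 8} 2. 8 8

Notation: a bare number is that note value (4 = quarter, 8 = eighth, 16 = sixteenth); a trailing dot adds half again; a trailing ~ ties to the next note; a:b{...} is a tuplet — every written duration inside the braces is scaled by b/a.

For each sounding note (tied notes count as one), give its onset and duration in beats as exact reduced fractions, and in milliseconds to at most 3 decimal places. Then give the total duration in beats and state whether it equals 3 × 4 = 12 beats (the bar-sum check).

1) 0.0ms=0b +888.889ms=4/3b
2) 888.889ms=4/3b +888.889ms=4/3b
3) 1777.778ms=8/3b +888.889ms=4/3b
4) 2666.667ms=4b +1333.333ms=2b
5) 4000.0ms=6b +190.476ms=2/7b
6) 4190.476ms=44/7b +190.476ms=2/7b
7) 4380.952ms=46/7b +190.476ms=2/7b
8) 4571.429ms=48/7b +190.476ms=2/7b
9) 4761.905ms=50/7b +380.952ms=4/7b
10) 5142.857ms=54/7b +190.476ms=2/7b
11) 5333.333ms=8b +2000.0ms=3b
12) 7333.333ms=11b +333.333ms=1/2b
13) 7666.667ms=23/2b +333.333ms=1/2b
Σ=12b of 12 (90bpm 4/4) — PASS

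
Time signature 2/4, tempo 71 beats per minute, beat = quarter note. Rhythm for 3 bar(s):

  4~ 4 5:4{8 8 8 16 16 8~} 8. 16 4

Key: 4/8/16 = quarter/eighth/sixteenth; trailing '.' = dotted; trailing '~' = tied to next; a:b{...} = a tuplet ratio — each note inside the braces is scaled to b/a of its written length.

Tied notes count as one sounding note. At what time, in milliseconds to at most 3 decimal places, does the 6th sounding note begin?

note 6 onset = 17/5b = 2873.239ms

1. 0.0ms @ 0 + 1690.141ms (2)
2. 1690.141ms @ 2 + 338.028ms (2/5)
3. 2028.169ms @ 12/5 + 338.028ms (2/5)
4. 2366.197ms @ 14/5 + 338.028ms (2/5)
5. 2704.225ms @ 16/5 + 169.014ms (1/5)
6. 2873.239ms @ 17/5 + 169.014ms (1/5)
7. 3042.254ms @ 18/5 + 971.831ms (23/20)
8. 4014.085ms @ 19/4 + 211.268ms (1/4)
9. 4225.352ms @ 5 + 845.07ms (1)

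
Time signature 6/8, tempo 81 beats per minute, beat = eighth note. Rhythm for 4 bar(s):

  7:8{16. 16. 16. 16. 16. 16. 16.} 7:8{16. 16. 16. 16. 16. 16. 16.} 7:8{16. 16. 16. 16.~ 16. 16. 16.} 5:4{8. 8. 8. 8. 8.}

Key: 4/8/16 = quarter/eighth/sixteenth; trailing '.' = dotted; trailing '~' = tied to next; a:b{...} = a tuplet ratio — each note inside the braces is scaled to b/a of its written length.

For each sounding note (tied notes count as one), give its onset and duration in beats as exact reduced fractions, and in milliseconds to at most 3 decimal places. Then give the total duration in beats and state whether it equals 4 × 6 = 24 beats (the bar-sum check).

1) 0.0ms=0b +634.921ms=6/7b
2) 634.921ms=6/7b +634.921ms=6/7b
3) 1269.841ms=12/7b +634.921ms=6/7b
4) 1904.762ms=18/7b +634.921ms=6/7b
5) 2539.683ms=24/7b +634.921ms=6/7b
6) 3174.603ms=30/7b +634.921ms=6/7b
7) 3809.524ms=36/7b +634.921ms=6/7b
8) 4444.444ms=6b +634.921ms=6/7b
9) 5079.365ms=48/7b +634.921ms=6/7b
10) 5714.286ms=54/7b +634.921ms=6/7b
11) 6349.206ms=60/7b +634.921ms=6/7b
12) 6984.127ms=66/7b +634.921ms=6/7b
13) 7619.048ms=72/7b +634.921ms=6/7b
14) 8253.968ms=78/7b +634.921ms=6/7b
15) 8888.889ms=12b +634.921ms=6/7b
16) 9523.81ms=90/7b +634.921ms=6/7b
17) 10158.73ms=96/7b +634.921ms=6/7b
18) 10793.651ms=102/7b +1269.841ms=12/7b
19) 12063.492ms=114/7b +634.921ms=6/7b
20) 12698.413ms=120/7b +634.921ms=6/7b
21) 13333.333ms=18b +888.889ms=6/5b
22) 14222.222ms=96/5b +888.889ms=6/5b
23) 15111.111ms=102/5b +888.889ms=6/5b
24) 16000.0ms=108/5b +888.889ms=6/5b
25) 16888.889ms=114/5b +888.889ms=6/5b
Σ=24b of 24 (81bpm 6/8) — PASS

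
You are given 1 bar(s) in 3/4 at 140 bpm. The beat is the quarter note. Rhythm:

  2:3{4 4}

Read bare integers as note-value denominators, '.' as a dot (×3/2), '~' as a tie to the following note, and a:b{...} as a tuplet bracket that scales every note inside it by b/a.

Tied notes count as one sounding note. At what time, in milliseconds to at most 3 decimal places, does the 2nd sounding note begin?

1. 0.0ms @ 0 + 642.857ms (3/2)
2. 642.857ms @ 3/2 + 642.857ms (3/2)

note 2 onset = 3/2b = 642.857ms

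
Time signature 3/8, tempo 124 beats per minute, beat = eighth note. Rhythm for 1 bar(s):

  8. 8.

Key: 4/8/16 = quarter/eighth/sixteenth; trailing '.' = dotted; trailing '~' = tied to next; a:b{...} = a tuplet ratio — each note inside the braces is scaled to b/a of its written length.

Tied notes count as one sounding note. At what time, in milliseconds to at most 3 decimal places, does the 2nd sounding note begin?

note 2 onset = 3/2b = 725.806ms

1. 0.0ms @ 0 + 725.806ms (3/2)
2. 725.806ms @ 3/2 + 725.806ms (3/2)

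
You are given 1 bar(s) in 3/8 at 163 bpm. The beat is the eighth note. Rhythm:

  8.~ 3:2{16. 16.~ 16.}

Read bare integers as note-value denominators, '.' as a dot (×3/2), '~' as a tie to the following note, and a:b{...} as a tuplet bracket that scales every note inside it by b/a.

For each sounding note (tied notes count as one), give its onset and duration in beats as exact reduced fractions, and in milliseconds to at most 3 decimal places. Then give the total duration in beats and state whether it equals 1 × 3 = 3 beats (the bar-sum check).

1) 0.0ms=0b +736.196ms=2b
2) 736.196ms=2b +368.098ms=1b
Σ=3b of 3 (163bpm 3/8) — PASS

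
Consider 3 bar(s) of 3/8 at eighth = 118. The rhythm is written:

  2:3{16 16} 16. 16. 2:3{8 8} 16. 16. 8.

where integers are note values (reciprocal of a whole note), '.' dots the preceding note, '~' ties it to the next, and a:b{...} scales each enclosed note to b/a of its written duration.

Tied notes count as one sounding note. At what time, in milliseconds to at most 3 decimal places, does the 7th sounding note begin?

1. 0.0ms @ 0 + 381.356ms (3/4)
2. 381.356ms @ 3/4 + 381.356ms (3/4)
3. 762.712ms @ 3/2 + 381.356ms (3/4)
4. 1144.068ms @ 9/4 + 381.356ms (3/4)
5. 1525.424ms @ 3 + 762.712ms (3/2)
6. 2288.136ms @ 9/2 + 762.712ms (3/2)
7. 3050.847ms @ 6 + 381.356ms (3/4)
8. 3432.203ms @ 27/4 + 381.356ms (3/4)
9. 3813.559ms @ 15/2 + 762.712ms (3/2)

note 7 onset = 6b = 3050.847ms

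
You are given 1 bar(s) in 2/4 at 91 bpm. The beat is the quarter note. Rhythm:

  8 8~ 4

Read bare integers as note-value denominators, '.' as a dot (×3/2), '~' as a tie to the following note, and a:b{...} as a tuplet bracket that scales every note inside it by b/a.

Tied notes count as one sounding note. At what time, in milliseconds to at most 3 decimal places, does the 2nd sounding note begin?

1. 0.0ms @ 0 + 329.67ms (1/2)
2. 329.67ms @ 1/2 + 989.011ms (3/2)

note 2 onset = 1/2b = 329.67ms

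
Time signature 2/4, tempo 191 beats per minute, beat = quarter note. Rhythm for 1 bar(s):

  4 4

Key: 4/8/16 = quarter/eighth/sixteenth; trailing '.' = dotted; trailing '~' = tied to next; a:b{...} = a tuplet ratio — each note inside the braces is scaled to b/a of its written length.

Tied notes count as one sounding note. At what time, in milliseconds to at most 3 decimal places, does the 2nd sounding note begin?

1. 0.0ms @ 0 + 314.136ms (1)
2. 314.136ms @ 1 + 314.136ms (1)

note 2 onset = 1b = 314.136ms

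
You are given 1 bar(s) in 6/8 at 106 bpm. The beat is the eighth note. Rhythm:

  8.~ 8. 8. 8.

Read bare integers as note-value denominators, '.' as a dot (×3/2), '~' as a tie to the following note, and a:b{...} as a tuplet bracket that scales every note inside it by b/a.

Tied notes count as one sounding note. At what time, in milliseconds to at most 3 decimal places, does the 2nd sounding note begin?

1. 0.0ms @ 0 + 1698.113ms (3)
2. 1698.113ms @ 3 + 849.057ms (3/2)
3. 2547.17ms @ 9/2 + 849.057ms (3/2)

note 2 onset = 3b = 1698.113ms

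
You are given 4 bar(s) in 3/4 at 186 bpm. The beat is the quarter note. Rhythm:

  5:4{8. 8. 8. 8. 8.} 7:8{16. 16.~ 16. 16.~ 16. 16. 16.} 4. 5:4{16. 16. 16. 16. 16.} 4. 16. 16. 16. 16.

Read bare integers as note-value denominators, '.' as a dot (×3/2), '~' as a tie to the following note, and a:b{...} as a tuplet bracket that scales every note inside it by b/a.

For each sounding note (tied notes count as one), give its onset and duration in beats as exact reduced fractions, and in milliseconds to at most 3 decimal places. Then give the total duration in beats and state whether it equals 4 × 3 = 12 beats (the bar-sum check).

1) 0.0ms=0b +193.548ms=3/5b
2) 193.548ms=3/5b +193.548ms=3/5b
3) 387.097ms=6/5b +193.548ms=3/5b
4) 580.645ms=9/5b +193.548ms=3/5b
5) 774.194ms=12/5b +193.548ms=3/5b
6) 967.742ms=3b +138.249ms=3/7b
7) 1105.991ms=24/7b +276.498ms=6/7b
8) 1382.488ms=30/7b +276.498ms=6/7b
9) 1658.986ms=36/7b +138.249ms=3/7b
10) 1797.235ms=39/7b +138.249ms=3/7b
11) 1935.484ms=6b +483.871ms=3/2b
12) 2419.355ms=15/2b +96.774ms=3/10b
13) 2516.129ms=39/5b +96.774ms=3/10b
14) 2612.903ms=81/10b +96.774ms=3/10b
15) 2709.677ms=42/5b +96.774ms=3/10b
16) 2806.452ms=87/10b +96.774ms=3/10b
17) 2903.226ms=9b +483.871ms=3/2b
18) 3387.097ms=21/2b +120.968ms=3/8b
19) 3508.065ms=87/8b +120.968ms=3/8b
20) 3629.032ms=45/4b +120.968ms=3/8b
21) 3750.0ms=93/8b +120.968ms=3/8b
Σ=12b of 12 (186bpm 3/4) — PASS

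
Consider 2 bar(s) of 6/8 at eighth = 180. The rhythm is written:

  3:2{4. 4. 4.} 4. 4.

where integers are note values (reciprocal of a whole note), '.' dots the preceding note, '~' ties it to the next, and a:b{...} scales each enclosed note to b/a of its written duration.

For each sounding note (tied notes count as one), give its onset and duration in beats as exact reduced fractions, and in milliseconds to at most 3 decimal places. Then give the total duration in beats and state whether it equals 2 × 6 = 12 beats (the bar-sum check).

1) 0.0ms=0b +666.667ms=2b
2) 666.667ms=2b +666.667ms=2b
3) 1333.333ms=4b +666.667ms=2b
4) 2000.0ms=6b +1000.0ms=3b
5) 3000.0ms=9b +1000.0ms=3b
Σ=12b of 12 (180bpm 6/8) — PASS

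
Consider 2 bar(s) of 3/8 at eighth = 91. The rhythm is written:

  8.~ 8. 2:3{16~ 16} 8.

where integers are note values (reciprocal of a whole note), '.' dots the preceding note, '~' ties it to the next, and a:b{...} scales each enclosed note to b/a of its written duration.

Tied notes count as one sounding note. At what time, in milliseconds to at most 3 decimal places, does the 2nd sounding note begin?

note 2 onset = 3b = 1978.022ms

1. 0.0ms @ 0 + 1978.022ms (3)
2. 1978.022ms @ 3 + 989.011ms (3/2)
3. 2967.033ms @ 9/2 + 989.011ms (3/2)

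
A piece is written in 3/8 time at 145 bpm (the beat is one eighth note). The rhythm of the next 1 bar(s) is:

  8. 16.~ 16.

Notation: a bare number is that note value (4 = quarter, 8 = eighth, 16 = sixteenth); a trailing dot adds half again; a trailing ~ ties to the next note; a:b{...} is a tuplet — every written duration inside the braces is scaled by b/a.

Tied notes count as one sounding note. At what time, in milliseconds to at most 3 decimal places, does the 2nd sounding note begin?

note 2 onset = 3/2b = 620.69ms

1. 0.0ms @ 0 + 620.69ms (3/2)
2. 620.69ms @ 3/2 + 620.69ms (3/2)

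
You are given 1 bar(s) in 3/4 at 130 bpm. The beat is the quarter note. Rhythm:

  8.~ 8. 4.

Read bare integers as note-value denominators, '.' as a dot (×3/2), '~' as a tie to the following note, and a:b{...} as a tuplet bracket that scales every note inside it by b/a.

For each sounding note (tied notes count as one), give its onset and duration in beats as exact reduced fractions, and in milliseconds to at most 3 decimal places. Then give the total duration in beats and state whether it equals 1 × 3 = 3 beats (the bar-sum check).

1) 0.0ms=0b +692.308ms=3/2b
2) 692.308ms=3/2b +692.308ms=3/2b
Σ=3b of 3 (130bpm 3/4) — PASS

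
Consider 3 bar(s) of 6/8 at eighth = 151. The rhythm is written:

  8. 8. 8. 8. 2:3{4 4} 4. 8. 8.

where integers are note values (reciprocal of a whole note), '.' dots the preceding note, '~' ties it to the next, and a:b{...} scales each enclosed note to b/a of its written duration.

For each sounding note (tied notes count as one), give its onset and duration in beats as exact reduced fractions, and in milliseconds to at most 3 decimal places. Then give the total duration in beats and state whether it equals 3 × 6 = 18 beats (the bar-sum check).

1) 0.0ms=0b +596.026ms=3/2b
2) 596.026ms=3/2b +596.026ms=3/2b
3) 1192.053ms=3b +596.026ms=3/2b
4) 1788.079ms=9/2b +596.026ms=3/2b
5) 2384.106ms=6b +1192.053ms=3b
6) 3576.159ms=9b +1192.053ms=3b
7) 4768.212ms=12b +1192.053ms=3b
8) 5960.265ms=15b +596.026ms=3/2b
9) 6556.291ms=33/2b +596.026ms=3/2b
Σ=18b of 18 (151bpm 6/8) — PASS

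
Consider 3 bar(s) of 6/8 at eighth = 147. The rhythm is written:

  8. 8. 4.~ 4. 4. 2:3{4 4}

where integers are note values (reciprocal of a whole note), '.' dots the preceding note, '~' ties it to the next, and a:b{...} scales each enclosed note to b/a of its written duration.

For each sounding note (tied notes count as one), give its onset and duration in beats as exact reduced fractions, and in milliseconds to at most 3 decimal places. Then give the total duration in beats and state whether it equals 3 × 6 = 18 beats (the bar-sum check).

1) 0.0ms=0b +612.245ms=3/2b
2) 612.245ms=3/2b +612.245ms=3/2b
3) 1224.49ms=3b +2448.98ms=6b
4) 3673.469ms=9b +1224.49ms=3b
5) 4897.959ms=12b +1224.49ms=3b
6) 6122.449ms=15b +1224.49ms=3b
Σ=18b of 18 (147bpm 6/8) — PASS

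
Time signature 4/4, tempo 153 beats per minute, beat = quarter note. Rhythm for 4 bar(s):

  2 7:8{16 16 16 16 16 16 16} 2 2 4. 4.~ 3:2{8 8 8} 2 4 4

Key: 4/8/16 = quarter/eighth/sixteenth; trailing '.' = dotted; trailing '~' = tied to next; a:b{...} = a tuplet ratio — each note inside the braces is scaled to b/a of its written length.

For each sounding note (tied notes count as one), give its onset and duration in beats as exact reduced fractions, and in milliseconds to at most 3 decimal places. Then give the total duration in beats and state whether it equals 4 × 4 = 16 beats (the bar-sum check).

1) 0.0ms=0b +784.314ms=2b
2) 784.314ms=2b +112.045ms=2/7b
3) 896.359ms=16/7b +112.045ms=2/7b
4) 1008.403ms=18/7b +112.045ms=2/7b
5) 1120.448ms=20/7b +112.045ms=2/7b
6) 1232.493ms=22/7b +112.045ms=2/7b
7) 1344.538ms=24/7b +112.045ms=2/7b
8) 1456.583ms=26/7b +112.045ms=2/7b
9) 1568.627ms=4b +784.314ms=2b
10) 2352.941ms=6b +784.314ms=2b
11) 3137.255ms=8b +588.235ms=3/2b
12) 3725.49ms=19/2b +718.954ms=11/6b
13) 4444.444ms=34/3b +130.719ms=1/3b
14) 4575.163ms=35/3b +130.719ms=1/3b
15) 4705.882ms=12b +784.314ms=2b
16) 5490.196ms=14b +392.157ms=1b
17) 5882.353ms=15b +392.157ms=1b
Σ=16b of 16 (153bpm 4/4) — PASS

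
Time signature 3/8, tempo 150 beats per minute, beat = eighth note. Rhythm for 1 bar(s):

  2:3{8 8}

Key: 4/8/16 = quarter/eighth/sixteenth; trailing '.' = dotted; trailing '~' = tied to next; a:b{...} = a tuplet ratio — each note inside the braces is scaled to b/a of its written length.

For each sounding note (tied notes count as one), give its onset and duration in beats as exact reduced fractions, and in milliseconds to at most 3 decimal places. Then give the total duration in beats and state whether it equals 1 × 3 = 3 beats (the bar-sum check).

1) 0.0ms=0b +600.0ms=3/2b
2) 600.0ms=3/2b +600.0ms=3/2b
Σ=3b of 3 (150bpm 3/8) — PASS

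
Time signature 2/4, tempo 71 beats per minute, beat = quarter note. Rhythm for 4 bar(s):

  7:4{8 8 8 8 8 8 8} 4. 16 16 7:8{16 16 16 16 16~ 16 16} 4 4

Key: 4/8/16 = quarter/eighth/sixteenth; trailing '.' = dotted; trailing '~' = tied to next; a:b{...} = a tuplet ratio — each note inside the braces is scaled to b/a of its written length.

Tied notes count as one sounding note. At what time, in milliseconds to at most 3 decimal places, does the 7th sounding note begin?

1. 0.0ms @ 0 + 241.449ms (2/7)
2. 241.449ms @ 2/7 + 241.449ms (2/7)
3. 482.897ms @ 4/7 + 241.449ms (2/7)
4. 724.346ms @ 6/7 + 241.449ms (2/7)
5. 965.795ms @ 8/7 + 241.449ms (2/7)
6. 1207.243ms @ 10/7 + 241.449ms (2/7)
7. 1448.692ms @ 12/7 + 241.449ms (2/7)
8. 1690.141ms @ 2 + 1267.606ms (3/2)
9. 2957.746ms @ 7/2 + 211.268ms (1/4)
10. 3169.014ms @ 15/4 + 211.268ms (1/4)
11. 3380.282ms @ 4 + 241.449ms (2/7)
12. 3621.73ms @ 30/7 + 241.449ms (2/7)
13. 3863.179ms @ 32/7 + 241.449ms (2/7)
14. 4104.628ms @ 34/7 + 241.449ms (2/7)
15. 4346.076ms @ 36/7 + 482.897ms (4/7)
16. 4828.974ms @ 40/7 + 241.449ms (2/7)
17. 5070.423ms @ 6 + 845.07ms (1)
18. 5915.493ms @ 7 + 845.07ms (1)

note 7 onset = 12/7b = 1448.692ms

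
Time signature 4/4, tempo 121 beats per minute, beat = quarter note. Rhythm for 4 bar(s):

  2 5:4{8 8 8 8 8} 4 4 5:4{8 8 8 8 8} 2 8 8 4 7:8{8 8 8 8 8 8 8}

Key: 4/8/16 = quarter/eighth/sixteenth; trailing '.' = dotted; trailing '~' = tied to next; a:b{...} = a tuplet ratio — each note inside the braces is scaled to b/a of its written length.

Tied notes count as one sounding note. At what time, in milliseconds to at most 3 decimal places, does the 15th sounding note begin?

1. 0.0ms @ 0 + 991.736ms (2)
2. 991.736ms @ 2 + 198.347ms (2/5)
3. 1190.083ms @ 12/5 + 198.347ms (2/5)
4. 1388.43ms @ 14/5 + 198.347ms (2/5)
5. 1586.777ms @ 16/5 + 198.347ms (2/5)
6. 1785.124ms @ 18/5 + 198.347ms (2/5)
7. 1983.471ms @ 4 + 495.868ms (1)
8. 2479.339ms @ 5 + 495.868ms (1)
9. 2975.207ms @ 6 + 198.347ms (2/5)
10. 3173.554ms @ 32/5 + 198.347ms (2/5)
11. 3371.901ms @ 34/5 + 198.347ms (2/5)
12. 3570.248ms @ 36/5 + 198.347ms (2/5)
13. 3768.595ms @ 38/5 + 198.347ms (2/5)
14. 3966.942ms @ 8 + 991.736ms (2)
15. 4958.678ms @ 10 + 247.934ms (1/2)
16. 5206.612ms @ 21/2 + 247.934ms (1/2)
17. 5454.545ms @ 11 + 495.868ms (1)
18. 5950.413ms @ 12 + 283.353ms (4/7)
19. 6233.766ms @ 88/7 + 283.353ms (4/7)
20. 6517.119ms @ 92/7 + 283.353ms (4/7)
21. 6800.472ms @ 96/7 + 283.353ms (4/7)
22. 7083.825ms @ 100/7 + 283.353ms (4/7)
23. 7367.178ms @ 104/7 + 283.353ms (4/7)
24. 7650.531ms @ 108/7 + 283.353ms (4/7)

note 15 onset = 10b = 4958.678ms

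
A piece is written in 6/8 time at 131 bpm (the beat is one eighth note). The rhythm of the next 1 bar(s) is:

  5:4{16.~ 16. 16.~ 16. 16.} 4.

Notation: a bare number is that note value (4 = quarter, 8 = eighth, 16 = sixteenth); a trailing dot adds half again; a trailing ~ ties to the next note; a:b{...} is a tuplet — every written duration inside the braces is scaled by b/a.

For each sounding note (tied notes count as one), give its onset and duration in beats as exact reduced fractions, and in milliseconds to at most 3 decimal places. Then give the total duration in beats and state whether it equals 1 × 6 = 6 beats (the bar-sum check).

1) 0.0ms=0b +549.618ms=6/5b
2) 549.618ms=6/5b +549.618ms=6/5b
3) 1099.237ms=12/5b +274.809ms=3/5b
4) 1374.046ms=3b +1374.046ms=3b
Σ=6b of 6 (131bpm 6/8) — PASS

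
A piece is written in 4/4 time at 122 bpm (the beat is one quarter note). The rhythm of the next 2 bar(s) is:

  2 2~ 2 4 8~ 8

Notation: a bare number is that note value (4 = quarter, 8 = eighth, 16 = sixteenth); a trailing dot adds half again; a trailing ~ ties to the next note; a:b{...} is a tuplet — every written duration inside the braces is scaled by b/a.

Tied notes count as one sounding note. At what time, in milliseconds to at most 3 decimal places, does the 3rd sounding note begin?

note 3 onset = 6b = 2950.82ms

1. 0.0ms @ 0 + 983.607ms (2)
2. 983.607ms @ 2 + 1967.213ms (4)
3. 2950.82ms @ 6 + 491.803ms (1)
4. 3442.623ms @ 7 + 491.803ms (1)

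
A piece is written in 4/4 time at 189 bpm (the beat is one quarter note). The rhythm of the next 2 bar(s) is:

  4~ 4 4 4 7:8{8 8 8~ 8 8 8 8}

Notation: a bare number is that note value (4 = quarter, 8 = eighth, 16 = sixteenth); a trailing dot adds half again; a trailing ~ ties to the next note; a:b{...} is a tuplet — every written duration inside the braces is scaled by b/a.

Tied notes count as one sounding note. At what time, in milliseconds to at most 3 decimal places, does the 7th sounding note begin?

1. 0.0ms @ 0 + 634.921ms (2)
2. 634.921ms @ 2 + 317.46ms (1)
3. 952.381ms @ 3 + 317.46ms (1)
4. 1269.841ms @ 4 + 181.406ms (4/7)
5. 1451.247ms @ 32/7 + 181.406ms (4/7)
6. 1632.653ms @ 36/7 + 362.812ms (8/7)
7. 1995.465ms @ 44/7 + 181.406ms (4/7)
8. 2176.871ms @ 48/7 + 181.406ms (4/7)
9. 2358.277ms @ 52/7 + 181.406ms (4/7)

note 7 onset = 44/7b = 1995.465ms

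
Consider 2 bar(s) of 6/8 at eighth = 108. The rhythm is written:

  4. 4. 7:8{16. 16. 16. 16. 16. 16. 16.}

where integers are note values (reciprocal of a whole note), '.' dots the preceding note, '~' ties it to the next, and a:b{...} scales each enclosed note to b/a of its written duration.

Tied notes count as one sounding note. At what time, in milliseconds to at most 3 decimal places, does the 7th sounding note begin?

1. 0.0ms @ 0 + 1666.667ms (3)
2. 1666.667ms @ 3 + 1666.667ms (3)
3. 3333.333ms @ 6 + 476.19ms (6/7)
4. 3809.524ms @ 48/7 + 476.19ms (6/7)
5. 4285.714ms @ 54/7 + 476.19ms (6/7)
6. 4761.905ms @ 60/7 + 476.19ms (6/7)
7. 5238.095ms @ 66/7 + 476.19ms (6/7)
8. 5714.286ms @ 72/7 + 476.19ms (6/7)
9. 6190.476ms @ 78/7 + 476.19ms (6/7)

note 7 onset = 66/7b = 5238.095ms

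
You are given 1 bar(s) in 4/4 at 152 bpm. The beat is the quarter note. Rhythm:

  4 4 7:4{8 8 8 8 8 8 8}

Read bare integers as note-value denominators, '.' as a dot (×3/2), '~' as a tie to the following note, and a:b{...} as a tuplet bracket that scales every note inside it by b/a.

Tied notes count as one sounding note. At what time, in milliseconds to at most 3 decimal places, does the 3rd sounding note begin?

1. 0.0ms @ 0 + 394.737ms (1)
2. 394.737ms @ 1 + 394.737ms (1)
3. 789.474ms @ 2 + 112.782ms (2/7)
4. 902.256ms @ 16/7 + 112.782ms (2/7)
5. 1015.038ms @ 18/7 + 112.782ms (2/7)
6. 1127.82ms @ 20/7 + 112.782ms (2/7)
7. 1240.602ms @ 22/7 + 112.782ms (2/7)
8. 1353.383ms @ 24/7 + 112.782ms (2/7)
9. 1466.165ms @ 26/7 + 112.782ms (2/7)

note 3 onset = 2b = 789.474ms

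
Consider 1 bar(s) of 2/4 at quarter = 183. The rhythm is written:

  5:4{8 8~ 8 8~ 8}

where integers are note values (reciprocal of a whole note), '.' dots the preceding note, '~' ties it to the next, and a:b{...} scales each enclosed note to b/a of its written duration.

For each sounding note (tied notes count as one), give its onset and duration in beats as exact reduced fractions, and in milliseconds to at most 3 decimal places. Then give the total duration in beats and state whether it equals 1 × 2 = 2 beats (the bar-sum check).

1) 0.0ms=0b +131.148ms=2/5b
2) 131.148ms=2/5b +262.295ms=4/5b
3) 393.443ms=6/5b +262.295ms=4/5b
Σ=2b of 2 (183bpm 2/4) — PASS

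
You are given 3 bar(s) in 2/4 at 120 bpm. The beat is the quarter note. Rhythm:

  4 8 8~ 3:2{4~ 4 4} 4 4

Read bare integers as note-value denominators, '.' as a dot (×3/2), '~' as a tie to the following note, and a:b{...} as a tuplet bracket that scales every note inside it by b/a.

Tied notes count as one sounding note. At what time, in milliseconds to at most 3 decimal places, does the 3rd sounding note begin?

1. 0.0ms @ 0 + 500.0ms (1)
2. 500.0ms @ 1 + 250.0ms (1/2)
3. 750.0ms @ 3/2 + 916.667ms (11/6)
4. 1666.667ms @ 10/3 + 333.333ms (2/3)
5. 2000.0ms @ 4 + 500.0ms (1)
6. 2500.0ms @ 5 + 500.0ms (1)

note 3 onset = 3/2b = 750.0ms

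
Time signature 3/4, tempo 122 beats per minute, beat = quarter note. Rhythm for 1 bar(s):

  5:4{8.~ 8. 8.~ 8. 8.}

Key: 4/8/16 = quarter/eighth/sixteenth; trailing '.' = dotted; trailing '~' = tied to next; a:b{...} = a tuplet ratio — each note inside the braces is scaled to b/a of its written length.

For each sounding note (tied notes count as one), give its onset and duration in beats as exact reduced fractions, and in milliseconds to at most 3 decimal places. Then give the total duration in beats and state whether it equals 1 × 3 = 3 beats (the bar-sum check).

1) 0.0ms=0b +590.164ms=6/5b
2) 590.164ms=6/5b +590.164ms=6/5b
3) 1180.328ms=12/5b +295.082ms=3/5b
Σ=3b of 3 (122bpm 3/4) — PASS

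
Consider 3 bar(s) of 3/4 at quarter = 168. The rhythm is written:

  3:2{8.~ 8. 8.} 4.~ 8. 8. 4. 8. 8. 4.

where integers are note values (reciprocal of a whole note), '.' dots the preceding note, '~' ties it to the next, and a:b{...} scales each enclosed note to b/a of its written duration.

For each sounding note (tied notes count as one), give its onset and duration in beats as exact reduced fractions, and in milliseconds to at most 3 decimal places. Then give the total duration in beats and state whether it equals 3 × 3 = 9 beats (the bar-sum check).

1) 0.0ms=0b +357.143ms=1b
2) 357.143ms=1b +178.571ms=1/2b
3) 535.714ms=3/2b +803.571ms=9/4b
4) 1339.286ms=15/4b +267.857ms=3/4b
5) 1607.143ms=9/2b +535.714ms=3/2b
6) 2142.857ms=6b +267.857ms=3/4b
7) 2410.714ms=27/4b +267.857ms=3/4b
8) 2678.571ms=15/2b +535.714ms=3/2b
Σ=9b of 9 (168bpm 3/4) — PASS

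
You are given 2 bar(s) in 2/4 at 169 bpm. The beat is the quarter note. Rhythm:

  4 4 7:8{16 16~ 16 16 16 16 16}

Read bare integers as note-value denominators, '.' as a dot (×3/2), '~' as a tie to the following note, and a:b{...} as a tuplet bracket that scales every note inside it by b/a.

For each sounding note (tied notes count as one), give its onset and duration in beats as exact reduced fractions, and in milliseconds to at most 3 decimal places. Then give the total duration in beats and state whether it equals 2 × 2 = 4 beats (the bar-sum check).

1) 0.0ms=0b +355.03ms=1b
2) 355.03ms=1b +355.03ms=1b
3) 710.059ms=2b +101.437ms=2/7b
4) 811.496ms=16/7b +202.874ms=4/7b
5) 1014.37ms=20/7b +101.437ms=2/7b
6) 1115.807ms=22/7b +101.437ms=2/7b
7) 1217.244ms=24/7b +101.437ms=2/7b
8) 1318.681ms=26/7b +101.437ms=2/7b
Σ=4b of 4 (169bpm 2/4) — PASS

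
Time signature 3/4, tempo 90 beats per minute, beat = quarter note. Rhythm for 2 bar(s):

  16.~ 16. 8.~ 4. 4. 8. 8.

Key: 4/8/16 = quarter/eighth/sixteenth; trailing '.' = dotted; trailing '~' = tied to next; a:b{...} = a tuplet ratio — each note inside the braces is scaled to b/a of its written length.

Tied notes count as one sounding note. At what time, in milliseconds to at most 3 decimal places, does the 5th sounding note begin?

note 5 onset = 21/4b = 3500.0ms

1. 0.0ms @ 0 + 500.0ms (3/4)
2. 500.0ms @ 3/4 + 1500.0ms (9/4)
3. 2000.0ms @ 3 + 1000.0ms (3/2)
4. 3000.0ms @ 9/2 + 500.0ms (3/4)
5. 3500.0ms @ 21/4 + 500.0ms (3/4)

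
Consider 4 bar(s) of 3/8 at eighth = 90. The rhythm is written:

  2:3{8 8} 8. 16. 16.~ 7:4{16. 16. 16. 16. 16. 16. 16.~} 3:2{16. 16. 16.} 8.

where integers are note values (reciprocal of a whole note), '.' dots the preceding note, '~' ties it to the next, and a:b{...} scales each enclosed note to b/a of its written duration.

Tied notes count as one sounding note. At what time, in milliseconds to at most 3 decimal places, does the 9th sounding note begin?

note 9 onset = 54/7b = 5142.857ms

1. 0.0ms @ 0 + 1000.0ms (3/2)
2. 1000.0ms @ 3/2 + 1000.0ms (3/2)
3. 2000.0ms @ 3 + 1000.0ms (3/2)
4. 3000.0ms @ 9/2 + 500.0ms (3/4)
5. 3500.0ms @ 21/4 + 785.714ms (33/28)
6. 4285.714ms @ 45/7 + 285.714ms (3/7)
7. 4571.429ms @ 48/7 + 285.714ms (3/7)
8. 4857.143ms @ 51/7 + 285.714ms (3/7)
9. 5142.857ms @ 54/7 + 285.714ms (3/7)
10. 5428.571ms @ 57/7 + 285.714ms (3/7)
11. 5714.286ms @ 60/7 + 619.048ms (13/14)
12. 6333.333ms @ 19/2 + 333.333ms (1/2)
13. 6666.667ms @ 10 + 333.333ms (1/2)
14. 7000.0ms @ 21/2 + 1000.0ms (3/2)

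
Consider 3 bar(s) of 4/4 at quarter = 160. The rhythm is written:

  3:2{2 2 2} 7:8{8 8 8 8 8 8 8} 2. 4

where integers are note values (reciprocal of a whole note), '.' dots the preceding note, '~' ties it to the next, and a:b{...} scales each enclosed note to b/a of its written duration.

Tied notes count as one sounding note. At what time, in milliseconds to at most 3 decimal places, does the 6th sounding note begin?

note 6 onset = 36/7b = 1928.571ms

1. 0.0ms @ 0 + 500.0ms (4/3)
2. 500.0ms @ 4/3 + 500.0ms (4/3)
3. 1000.0ms @ 8/3 + 500.0ms (4/3)
4. 1500.0ms @ 4 + 214.286ms (4/7)
5. 1714.286ms @ 32/7 + 214.286ms (4/7)
6. 1928.571ms @ 36/7 + 214.286ms (4/7)
7. 2142.857ms @ 40/7 + 214.286ms (4/7)
8. 2357.143ms @ 44/7 + 214.286ms (4/7)
9. 2571.429ms @ 48/7 + 214.286ms (4/7)
10. 2785.714ms @ 52/7 + 214.286ms (4/7)
11. 3000.0ms @ 8 + 1125.0ms (3)
12. 4125.0ms @ 11 + 375.0ms (1)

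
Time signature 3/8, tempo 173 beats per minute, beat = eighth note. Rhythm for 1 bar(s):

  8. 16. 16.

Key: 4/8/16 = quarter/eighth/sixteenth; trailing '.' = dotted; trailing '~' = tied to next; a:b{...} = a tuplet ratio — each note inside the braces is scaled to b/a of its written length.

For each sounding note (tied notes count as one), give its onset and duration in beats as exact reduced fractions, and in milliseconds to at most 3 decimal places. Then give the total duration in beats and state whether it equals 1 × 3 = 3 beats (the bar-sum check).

1) 0.0ms=0b +520.231ms=3/2b
2) 520.231ms=3/2b +260.116ms=3/4b
3) 780.347ms=9/4b +260.116ms=3/4b
Σ=3b of 3 (173bpm 3/8) — PASS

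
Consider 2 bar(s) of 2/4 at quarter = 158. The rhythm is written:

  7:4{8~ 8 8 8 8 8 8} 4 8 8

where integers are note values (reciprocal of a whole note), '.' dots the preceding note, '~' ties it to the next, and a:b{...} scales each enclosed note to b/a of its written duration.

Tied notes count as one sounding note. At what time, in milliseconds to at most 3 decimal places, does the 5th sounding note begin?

note 5 onset = 10/7b = 542.495ms

1. 0.0ms @ 0 + 216.998ms (4/7)
2. 216.998ms @ 4/7 + 108.499ms (2/7)
3. 325.497ms @ 6/7 + 108.499ms (2/7)
4. 433.996ms @ 8/7 + 108.499ms (2/7)
5. 542.495ms @ 10/7 + 108.499ms (2/7)
6. 650.995ms @ 12/7 + 108.499ms (2/7)
7. 759.494ms @ 2 + 379.747ms (1)
8. 1139.241ms @ 3 + 189.873ms (1/2)
9. 1329.114ms @ 7/2 + 189.873ms (1/2)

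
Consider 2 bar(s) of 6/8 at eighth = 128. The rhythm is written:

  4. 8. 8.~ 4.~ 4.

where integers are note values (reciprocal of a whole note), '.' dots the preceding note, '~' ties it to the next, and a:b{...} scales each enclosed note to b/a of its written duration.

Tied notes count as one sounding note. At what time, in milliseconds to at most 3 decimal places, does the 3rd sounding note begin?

note 3 onset = 9/2b = 2109.375ms

1. 0.0ms @ 0 + 1406.25ms (3)
2. 1406.25ms @ 3 + 703.125ms (3/2)
3. 2109.375ms @ 9/2 + 3515.625ms (15/2)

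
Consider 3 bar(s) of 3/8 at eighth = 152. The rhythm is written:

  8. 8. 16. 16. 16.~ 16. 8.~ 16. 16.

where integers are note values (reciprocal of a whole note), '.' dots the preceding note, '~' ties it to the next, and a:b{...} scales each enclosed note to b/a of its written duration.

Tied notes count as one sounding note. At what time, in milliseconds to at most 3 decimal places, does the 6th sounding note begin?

1. 0.0ms @ 0 + 592.105ms (3/2)
2. 592.105ms @ 3/2 + 592.105ms (3/2)
3. 1184.211ms @ 3 + 296.053ms (3/4)
4. 1480.263ms @ 15/4 + 296.053ms (3/4)
5. 1776.316ms @ 9/2 + 592.105ms (3/2)
6. 2368.421ms @ 6 + 888.158ms (9/4)
7. 3256.579ms @ 33/4 + 296.053ms (3/4)

note 6 onset = 6b = 2368.421ms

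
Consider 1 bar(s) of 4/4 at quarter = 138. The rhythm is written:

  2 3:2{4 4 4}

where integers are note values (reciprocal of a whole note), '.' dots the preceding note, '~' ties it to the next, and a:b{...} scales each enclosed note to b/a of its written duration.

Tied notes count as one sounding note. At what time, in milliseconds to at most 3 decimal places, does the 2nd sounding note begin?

1. 0.0ms @ 0 + 869.565ms (2)
2. 869.565ms @ 2 + 289.855ms (2/3)
3. 1159.42ms @ 8/3 + 289.855ms (2/3)
4. 1449.275ms @ 10/3 + 289.855ms (2/3)

note 2 onset = 2b = 869.565ms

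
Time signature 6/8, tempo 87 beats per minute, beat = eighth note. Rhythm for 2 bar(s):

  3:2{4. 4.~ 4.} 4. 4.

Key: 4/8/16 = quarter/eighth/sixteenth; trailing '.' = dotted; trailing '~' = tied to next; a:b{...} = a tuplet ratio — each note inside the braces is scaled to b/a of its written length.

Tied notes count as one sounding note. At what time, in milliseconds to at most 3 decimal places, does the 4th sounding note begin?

1. 0.0ms @ 0 + 1379.31ms (2)
2. 1379.31ms @ 2 + 2758.621ms (4)
3. 4137.931ms @ 6 + 2068.966ms (3)
4. 6206.897ms @ 9 + 2068.966ms (3)

note 4 onset = 9b = 6206.897ms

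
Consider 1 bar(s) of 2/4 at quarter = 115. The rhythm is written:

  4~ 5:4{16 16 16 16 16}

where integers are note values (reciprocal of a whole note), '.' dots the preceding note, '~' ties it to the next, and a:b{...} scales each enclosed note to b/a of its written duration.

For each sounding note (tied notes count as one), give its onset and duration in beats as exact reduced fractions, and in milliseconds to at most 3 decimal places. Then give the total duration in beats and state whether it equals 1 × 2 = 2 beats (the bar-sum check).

1) 0.0ms=0b +626.087ms=6/5b
2) 626.087ms=6/5b +104.348ms=1/5b
3) 730.435ms=7/5b +104.348ms=1/5b
4) 834.783ms=8/5b +104.348ms=1/5b
5) 939.13ms=9/5b +104.348ms=1/5b
Σ=2b of 2 (115bpm 2/4) — PASS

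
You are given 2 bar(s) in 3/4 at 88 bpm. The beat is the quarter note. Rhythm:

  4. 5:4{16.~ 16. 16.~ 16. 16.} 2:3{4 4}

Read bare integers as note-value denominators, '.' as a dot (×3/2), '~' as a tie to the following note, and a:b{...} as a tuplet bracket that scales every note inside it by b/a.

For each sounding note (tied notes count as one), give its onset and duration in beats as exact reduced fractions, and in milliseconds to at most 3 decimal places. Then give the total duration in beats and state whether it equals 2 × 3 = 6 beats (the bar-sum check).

1) 0.0ms=0b +1022.727ms=3/2b
2) 1022.727ms=3/2b +409.091ms=3/5b
3) 1431.818ms=21/10b +409.091ms=3/5b
4) 1840.909ms=27/10b +204.545ms=3/10b
5) 2045.455ms=3b +1022.727ms=3/2b
6) 3068.182ms=9/2b +1022.727ms=3/2b
Σ=6b of 6 (88bpm 3/4) — PASS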